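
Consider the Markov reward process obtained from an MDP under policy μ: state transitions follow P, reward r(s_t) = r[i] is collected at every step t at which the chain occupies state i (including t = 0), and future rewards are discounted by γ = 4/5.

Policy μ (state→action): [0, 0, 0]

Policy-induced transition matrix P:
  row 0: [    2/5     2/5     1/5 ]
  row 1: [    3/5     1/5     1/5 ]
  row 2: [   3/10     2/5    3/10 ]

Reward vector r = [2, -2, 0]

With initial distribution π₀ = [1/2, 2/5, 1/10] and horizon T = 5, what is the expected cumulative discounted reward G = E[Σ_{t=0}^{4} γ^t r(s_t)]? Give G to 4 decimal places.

t=0: π = [0.5000, 0.4000, 0.1000], E[r] = 0.2000, γ^t·E[r] = 0.200000, running G = 0.200000
t=1: π = [0.4700, 0.3200, 0.2100], E[r] = 0.3000, γ^t·E[r] = 0.240000, running G = 0.440000
t=2: π = [0.4430, 0.3360, 0.2210], E[r] = 0.2140, γ^t·E[r] = 0.136960, running G = 0.576960
t=3: π = [0.4451, 0.3328, 0.2221], E[r] = 0.2246, γ^t·E[r] = 0.114995, running G = 0.691955
t=4: π = [0.4444, 0.3334, 0.2222], E[r] = 0.2218, γ^t·E[r] = 0.090857, running G = 0.782813

G = 0.7828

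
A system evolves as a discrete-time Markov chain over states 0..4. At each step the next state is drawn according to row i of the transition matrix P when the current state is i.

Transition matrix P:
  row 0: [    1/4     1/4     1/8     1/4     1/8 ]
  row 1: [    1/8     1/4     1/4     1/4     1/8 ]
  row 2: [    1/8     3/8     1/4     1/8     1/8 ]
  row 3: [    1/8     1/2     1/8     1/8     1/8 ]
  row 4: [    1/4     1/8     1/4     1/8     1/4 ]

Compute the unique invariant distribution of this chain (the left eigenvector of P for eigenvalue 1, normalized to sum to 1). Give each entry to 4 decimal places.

Balance equations π_j = Σ_i π_i·P[i][j]:
  π_0 = 1/4·π_0 + 1/8·π_1 + 1/8·π_2 + 1/8·π_3 + 1/4·π_4
  π_1 = 1/4·π_0 + 1/4·π_1 + 3/8·π_2 + 1/2·π_3 + 1/8·π_4
  π_2 = 1/8·π_0 + 1/4·π_1 + 1/4·π_2 + 1/8·π_3 + 1/4·π_4
  π_3 = 1/4·π_0 + 1/4·π_1 + 1/8·π_2 + 1/8·π_3 + 1/8·π_4
  normalize: π_0 + π_1 + π_2 + π_3 + π_4 = 1
Solving the linear system gives exactly π = [8/49, 151/497, 719/3479, 638/3479, 1/7].

π = [0.1633, 0.3038, 0.2067, 0.1834, 0.1429]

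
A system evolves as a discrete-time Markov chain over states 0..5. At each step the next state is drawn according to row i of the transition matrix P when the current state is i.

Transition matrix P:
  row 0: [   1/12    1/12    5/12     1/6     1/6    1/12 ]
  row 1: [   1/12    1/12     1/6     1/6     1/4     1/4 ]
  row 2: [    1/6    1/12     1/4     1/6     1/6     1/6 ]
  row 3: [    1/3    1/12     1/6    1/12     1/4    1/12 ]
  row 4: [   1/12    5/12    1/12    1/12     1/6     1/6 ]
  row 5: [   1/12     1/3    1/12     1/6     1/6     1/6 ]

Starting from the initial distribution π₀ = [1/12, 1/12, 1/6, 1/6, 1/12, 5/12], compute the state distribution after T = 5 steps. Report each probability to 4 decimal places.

t=0: π = [0.0833, 0.0833, 0.1667, 0.1667, 0.0833, 0.4167]
t=1: π = [0.1389, 0.2153, 0.1597, 0.1458, 0.1875, 0.1528]
t=2: π = [0.1331, 0.1840, 0.1863, 0.1389, 0.1968, 0.1609]
t=3: π = [0.1336, 0.1891, 0.1857, 0.1387, 0.1936, 0.1593]
t=4: π = [0.1335, 0.1877, 0.1861, 0.1390, 0.1940, 0.1597]
t=5: π = [0.1336, 0.1879, 0.1861, 0.1389, 0.1939, 0.1596]

π = [0.1336, 0.1879, 0.1861, 0.1389, 0.1939, 0.1596]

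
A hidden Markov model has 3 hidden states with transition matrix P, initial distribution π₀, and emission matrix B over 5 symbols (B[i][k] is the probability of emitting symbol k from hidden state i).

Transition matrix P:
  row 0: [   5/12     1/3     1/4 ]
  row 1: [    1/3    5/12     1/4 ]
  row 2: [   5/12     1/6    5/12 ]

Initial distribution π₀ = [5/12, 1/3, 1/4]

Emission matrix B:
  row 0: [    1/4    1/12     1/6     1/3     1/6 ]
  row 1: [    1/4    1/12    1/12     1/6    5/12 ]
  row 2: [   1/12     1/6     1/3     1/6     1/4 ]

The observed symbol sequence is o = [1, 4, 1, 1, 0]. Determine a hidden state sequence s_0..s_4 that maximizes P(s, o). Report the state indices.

t=0: δ = [3.472e-02, 2.778e-02, 4.167e-02]  (obs o_0=1)
t=1: δ = [2.894e-03, 4.823e-03, 4.340e-03]  ψ = [2, 0, 2]  (obs o_1=4)
t=2: δ = [1.507e-04, 1.674e-04, 3.014e-04]  ψ = [2, 1, 2]  (obs o_2=1)
t=3: δ = [1.047e-05, 5.814e-06, 2.093e-05]  ψ = [2, 1, 2]  (obs o_3=1)
t=4: δ = [2.180e-06, 8.721e-07, 7.268e-07]  ψ = [2, 0, 2]  (obs o_4=0)
backtrack: best end state = 0; path = [2, 2, 2, 2, 0]

path = [2, 2, 2, 2, 0]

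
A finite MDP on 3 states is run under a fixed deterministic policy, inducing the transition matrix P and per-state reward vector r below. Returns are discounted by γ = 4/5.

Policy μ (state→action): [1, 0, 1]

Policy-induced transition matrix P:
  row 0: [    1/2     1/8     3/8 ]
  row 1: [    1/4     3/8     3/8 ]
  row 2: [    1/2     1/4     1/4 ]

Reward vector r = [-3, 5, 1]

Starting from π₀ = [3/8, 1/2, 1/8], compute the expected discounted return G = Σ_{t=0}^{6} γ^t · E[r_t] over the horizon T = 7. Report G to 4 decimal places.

t=0: π = [0.3750, 0.5000, 0.1250], E[r] = 1.5000, γ^t·E[r] = 1.500000, running G = 1.500000
t=1: π = [0.3750, 0.2656, 0.3594], E[r] = 0.5625, γ^t·E[r] = 0.450000, running G = 1.950000
t=2: π = [0.4336, 0.2363, 0.3301], E[r] = 0.2109, γ^t·E[r] = 0.135000, running G = 2.085000
t=3: π = [0.4409, 0.2253, 0.3337], E[r] = 0.1377, γ^t·E[r] = 0.070500, running G = 2.155500
t=4: π = [0.4437, 0.2231, 0.3333], E[r] = 0.1176, γ^t·E[r] = 0.048150, running G = 2.203650
t=5: π = [0.4442, 0.2224, 0.3333], E[r] = 0.1127, γ^t·E[r] = 0.036945, running G = 2.240595
t=6: π = [0.4444, 0.2223, 0.3333], E[r] = 0.1115, γ^t·E[r] = 0.029234, running G = 2.269829

G = 2.2698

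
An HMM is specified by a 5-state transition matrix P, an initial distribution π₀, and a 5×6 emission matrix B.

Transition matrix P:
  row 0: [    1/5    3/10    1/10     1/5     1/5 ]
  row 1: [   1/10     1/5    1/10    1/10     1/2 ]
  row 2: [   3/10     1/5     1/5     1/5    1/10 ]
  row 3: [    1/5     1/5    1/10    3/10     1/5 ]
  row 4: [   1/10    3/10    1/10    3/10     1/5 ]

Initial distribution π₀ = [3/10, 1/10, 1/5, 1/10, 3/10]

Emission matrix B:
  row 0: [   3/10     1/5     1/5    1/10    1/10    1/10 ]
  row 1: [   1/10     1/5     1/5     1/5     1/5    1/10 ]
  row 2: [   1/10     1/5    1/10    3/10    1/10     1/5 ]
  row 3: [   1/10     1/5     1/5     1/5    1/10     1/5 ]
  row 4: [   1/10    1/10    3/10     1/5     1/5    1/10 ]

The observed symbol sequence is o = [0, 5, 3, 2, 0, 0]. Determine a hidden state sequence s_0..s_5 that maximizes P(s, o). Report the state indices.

t=0: δ = [9.000e-02, 1.000e-02, 2.000e-02, 1.000e-02, 3.000e-02]  (obs o_0=0)
t=1: δ = [1.800e-03, 2.700e-03, 1.800e-03, 3.600e-03, 1.800e-03]  ψ = [0, 0, 0, 0, 0]  (obs o_1=5)
t=2: δ = [7.200e-05, 1.440e-04, 1.080e-04, 2.160e-04, 2.700e-04]  ψ = [3, 3, 2, 3, 1]  (obs o_2=3)
t=3: δ = [8.640e-06, 1.620e-05, 2.700e-06, 1.620e-05, 2.160e-05]  ψ = [3, 4, 4, 4, 1]  (obs o_3=2)
t=4: δ = [9.720e-07, 6.480e-07, 2.160e-07, 6.480e-07, 8.100e-07]  ψ = [3, 4, 4, 4, 1]  (obs o_4=0)
t=5: δ = [5.832e-08, 2.916e-08, 9.720e-09, 2.430e-08, 3.240e-08]  ψ = [0, 0, 0, 4, 1]  (obs o_5=0)
backtrack: best end state = 0; path = [0, 1, 4, 3, 0, 0]

path = [0, 1, 4, 3, 0, 0]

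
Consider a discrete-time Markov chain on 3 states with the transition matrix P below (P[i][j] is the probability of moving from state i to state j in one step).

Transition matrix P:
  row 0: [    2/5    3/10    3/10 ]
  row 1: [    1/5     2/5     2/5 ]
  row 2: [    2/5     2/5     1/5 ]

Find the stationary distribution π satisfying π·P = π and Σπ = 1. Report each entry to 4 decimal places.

π = [0.3265, 0.3673, 0.3061]

Balance equations π_j = Σ_i π_i·P[i][j]:
  π_0 = 2/5·π_0 + 1/5·π_1 + 2/5·π_2
  π_1 = 3/10·π_0 + 2/5·π_1 + 2/5·π_2
  normalize: π_0 + π_1 + π_2 = 1
Solving the linear system gives exactly π = [16/49, 18/49, 15/49].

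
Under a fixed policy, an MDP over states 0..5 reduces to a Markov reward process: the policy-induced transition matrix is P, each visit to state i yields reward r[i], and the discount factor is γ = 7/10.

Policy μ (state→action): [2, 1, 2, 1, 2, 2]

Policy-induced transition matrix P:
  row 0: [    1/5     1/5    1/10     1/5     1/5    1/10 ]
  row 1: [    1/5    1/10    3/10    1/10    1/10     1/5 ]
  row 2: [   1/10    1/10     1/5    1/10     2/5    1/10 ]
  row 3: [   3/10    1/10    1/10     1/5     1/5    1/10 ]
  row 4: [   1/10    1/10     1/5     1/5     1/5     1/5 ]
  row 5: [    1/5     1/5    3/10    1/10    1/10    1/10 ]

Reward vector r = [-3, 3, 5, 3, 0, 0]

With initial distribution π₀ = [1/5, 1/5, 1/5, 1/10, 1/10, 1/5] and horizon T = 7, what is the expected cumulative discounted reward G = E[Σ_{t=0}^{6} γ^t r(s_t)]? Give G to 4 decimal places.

G = 4.0139

t=0: π = [0.2000, 0.2000, 0.2000, 0.1000, 0.1000, 0.2000], E[r] = 1.3000, γ^t·E[r] = 1.300000, running G = 1.300000
t=1: π = [0.1800, 0.1400, 0.2100, 0.1400, 0.2000, 0.1300], E[r] = 1.3500, γ^t·E[r] = 0.945000, running G = 2.245000
t=2: π = [0.1730, 0.1310, 0.1950, 0.1520, 0.2150, 0.1340], E[r] = 1.3050, γ^t·E[r] = 0.639450, running G = 2.884450
t=3: π = [0.1742, 0.1307, 0.1940, 0.1540, 0.2125, 0.1346], E[r] = 1.3015, γ^t·E[r] = 0.446415, running G = 3.330865
t=4: π = [0.1748, 0.1309, 0.1937, 0.1541, 0.2123, 0.1343], E[r] = 1.2992, γ^t·E[r] = 0.311926, running G = 3.642790
t=5: π = [0.1748, 0.1309, 0.1936, 0.1541, 0.2122, 0.1343], E[r] = 1.2988, γ^t·E[r] = 0.218291, running G = 3.861082
t=6: π = [0.1748, 0.1309, 0.1936, 0.1541, 0.2122, 0.1343], E[r] = 1.2988, γ^t·E[r] = 0.152797, running G = 4.013879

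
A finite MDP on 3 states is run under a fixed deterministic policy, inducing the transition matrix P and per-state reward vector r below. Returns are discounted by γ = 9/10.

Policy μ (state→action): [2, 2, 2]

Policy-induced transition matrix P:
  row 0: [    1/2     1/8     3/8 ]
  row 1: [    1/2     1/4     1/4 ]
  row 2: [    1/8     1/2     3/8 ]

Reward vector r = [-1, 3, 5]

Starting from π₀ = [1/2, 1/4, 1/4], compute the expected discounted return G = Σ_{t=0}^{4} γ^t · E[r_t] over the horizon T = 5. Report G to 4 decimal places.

G = 8.1751

t=0: π = [0.5000, 0.2500, 0.2500], E[r] = 1.5000, γ^t·E[r] = 1.500000, running G = 1.500000
t=1: π = [0.4063, 0.2500, 0.3438], E[r] = 2.0625, γ^t·E[r] = 1.856250, running G = 3.356250
t=2: π = [0.3711, 0.2852, 0.3438], E[r] = 2.2031, γ^t·E[r] = 1.784531, running G = 5.140781
t=3: π = [0.3711, 0.2896, 0.3394], E[r] = 2.1943, γ^t·E[r] = 1.599671, running G = 6.740452
t=4: π = [0.3727, 0.2885, 0.3388], E[r] = 2.1866, γ^t·E[r] = 1.434658, running G = 8.175110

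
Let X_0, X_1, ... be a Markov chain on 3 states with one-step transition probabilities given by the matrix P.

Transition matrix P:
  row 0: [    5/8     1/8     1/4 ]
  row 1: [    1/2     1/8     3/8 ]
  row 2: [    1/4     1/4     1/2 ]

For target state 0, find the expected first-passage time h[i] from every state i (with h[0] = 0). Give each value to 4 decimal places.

h = [0.0000, 2.5455, 3.2727]

First-step conditioning: h[0] = 0; for i ≠ 0, h[i] = 1 + Σ_k P[i][k]·h[k].
  h[1] = 1 + 1/8·h[1] + 3/8·h[2]
  h[2] = 1 + 1/4·h[1] + 1/2·h[2]
Solving the 2×2 linear system over states ≠ 0 gives exactly h = [0, 28/11, 36/11] (h[0] = 0 is the target).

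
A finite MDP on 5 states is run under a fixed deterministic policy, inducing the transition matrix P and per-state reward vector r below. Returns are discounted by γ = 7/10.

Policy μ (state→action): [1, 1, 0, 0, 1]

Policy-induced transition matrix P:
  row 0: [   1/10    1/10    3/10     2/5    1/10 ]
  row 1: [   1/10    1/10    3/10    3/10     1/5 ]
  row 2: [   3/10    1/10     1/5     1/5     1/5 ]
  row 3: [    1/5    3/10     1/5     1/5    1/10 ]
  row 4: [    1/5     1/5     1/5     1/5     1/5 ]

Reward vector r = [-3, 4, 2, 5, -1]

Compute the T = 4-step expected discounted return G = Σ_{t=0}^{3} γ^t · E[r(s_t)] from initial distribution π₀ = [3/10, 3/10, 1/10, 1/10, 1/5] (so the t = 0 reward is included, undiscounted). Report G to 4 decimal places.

G = 3.5252

t=0: π = [0.3000, 0.3000, 0.1000, 0.1000, 0.2000], E[r] = 0.8000, γ^t·E[r] = 0.800000, running G = 0.800000
t=1: π = [0.1500, 0.1400, 0.2600, 0.2900, 0.1600], E[r] = 1.9200, γ^t·E[r] = 1.344000, running G = 2.144000
t=2: π = [0.1970, 0.1740, 0.2290, 0.2440, 0.1560], E[r] = 1.6270, γ^t·E[r] = 0.797230, running G = 2.941230
t=3: π = [0.1858, 0.1644, 0.2371, 0.2568, 0.1559], E[r] = 1.7025, γ^t·E[r] = 0.583958, running G = 3.525188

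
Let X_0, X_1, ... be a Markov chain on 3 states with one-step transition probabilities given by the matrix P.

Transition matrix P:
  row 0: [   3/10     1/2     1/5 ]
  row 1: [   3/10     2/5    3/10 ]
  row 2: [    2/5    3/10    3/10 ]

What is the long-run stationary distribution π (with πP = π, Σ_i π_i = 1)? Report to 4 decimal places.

Balance equations π_j = Σ_i π_i·P[i][j]:
  π_0 = 3/10·π_0 + 3/10·π_1 + 2/5·π_2
  π_1 = 1/2·π_0 + 2/5·π_1 + 3/10·π_2
  normalize: π_0 + π_1 + π_2 = 1
Solving the linear system gives exactly π = [33/101, 41/101, 27/101].

π = [0.3267, 0.4059, 0.2673]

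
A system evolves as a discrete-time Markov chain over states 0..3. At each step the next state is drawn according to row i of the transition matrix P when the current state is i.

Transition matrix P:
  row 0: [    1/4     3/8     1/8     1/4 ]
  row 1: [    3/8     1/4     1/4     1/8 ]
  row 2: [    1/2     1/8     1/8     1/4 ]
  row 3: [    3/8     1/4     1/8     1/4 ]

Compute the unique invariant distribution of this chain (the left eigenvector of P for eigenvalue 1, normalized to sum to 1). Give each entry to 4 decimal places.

Balance equations π_j = Σ_i π_i·P[i][j]:
  π_0 = 1/4·π_0 + 3/8·π_1 + 1/2·π_2 + 3/8·π_3
  π_1 = 3/8·π_0 + 1/4·π_1 + 1/8·π_2 + 1/4·π_3
  π_2 = 1/8·π_0 + 1/4·π_1 + 1/8·π_2 + 1/8·π_3
  normalize: π_0 + π_1 + π_2 + π_3 = 1
Solving the linear system gives exactly π = [205/584, 20/73, 93/584, 63/292].

π = [0.3510, 0.2740, 0.1592, 0.2158]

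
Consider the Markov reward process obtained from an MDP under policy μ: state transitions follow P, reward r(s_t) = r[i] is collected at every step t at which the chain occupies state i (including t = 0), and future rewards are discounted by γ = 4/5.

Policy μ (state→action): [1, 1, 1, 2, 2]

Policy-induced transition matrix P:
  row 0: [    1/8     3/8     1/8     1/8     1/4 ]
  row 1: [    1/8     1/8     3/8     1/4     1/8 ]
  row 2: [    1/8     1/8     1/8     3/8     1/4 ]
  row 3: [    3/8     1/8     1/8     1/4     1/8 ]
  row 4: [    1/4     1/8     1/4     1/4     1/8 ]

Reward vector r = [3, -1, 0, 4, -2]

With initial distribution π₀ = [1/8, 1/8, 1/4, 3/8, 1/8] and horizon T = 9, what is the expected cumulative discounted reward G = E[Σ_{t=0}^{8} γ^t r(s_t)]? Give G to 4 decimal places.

t=0: π = [0.1250, 0.1250, 0.2500, 0.3750, 0.1250], E[r] = 1.5000, γ^t·E[r] = 1.500000, running G = 1.500000
t=1: π = [0.2344, 0.1563, 0.1719, 0.2656, 0.1719], E[r] = 1.2656, γ^t·E[r] = 1.012500, running G = 2.512500
t=2: π = [0.2129, 0.1836, 0.1855, 0.2422, 0.1758], E[r] = 1.0723, γ^t·E[r] = 0.686250, running G = 3.198750
t=3: π = [0.2075, 0.1782, 0.1929, 0.2466, 0.1748], E[r] = 1.0811, γ^t·E[r] = 0.553500, running G = 3.752250
t=4: π = [0.2085, 0.1769, 0.1914, 0.2482, 0.1750], E[r] = 1.0912, γ^t·E[r] = 0.446950, running G = 4.199200
t=5: π = [0.2089, 0.1771, 0.1911, 0.2479, 0.1750], E[r] = 1.0911, γ^t·E[r] = 0.357540, running G = 4.556740
t=6: π = [0.2088, 0.1772, 0.1912, 0.2478, 0.1750], E[r] = 1.0904, γ^t·E[r] = 0.285834, running G = 4.842574
t=7: π = [0.2088, 0.1772, 0.1912, 0.2478, 0.1750], E[r] = 1.0904, γ^t·E[r] = 0.228674, running G = 5.071248
t=8: π = [0.2088, 0.1772, 0.1912, 0.2478, 0.1750], E[r] = 1.0904, γ^t·E[r] = 0.182946, running G = 5.254195

G = 5.2542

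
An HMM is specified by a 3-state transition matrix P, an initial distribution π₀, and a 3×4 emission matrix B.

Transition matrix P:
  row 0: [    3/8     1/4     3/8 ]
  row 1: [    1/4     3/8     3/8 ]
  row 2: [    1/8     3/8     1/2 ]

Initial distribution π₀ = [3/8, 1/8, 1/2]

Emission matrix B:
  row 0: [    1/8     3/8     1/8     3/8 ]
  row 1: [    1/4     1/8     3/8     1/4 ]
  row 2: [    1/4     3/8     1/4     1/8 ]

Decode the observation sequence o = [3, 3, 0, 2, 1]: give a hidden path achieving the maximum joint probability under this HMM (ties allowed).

t=0: δ = [1.406e-01, 3.125e-02, 6.250e-02]  (obs o_0=3)
t=1: δ = [1.978e-02, 8.789e-03, 6.592e-03]  ψ = [0, 0, 0]  (obs o_1=3)
t=2: δ = [9.270e-04, 1.236e-03, 1.854e-03]  ψ = [0, 0, 0]  (obs o_2=0)
t=3: δ = [4.345e-05, 2.607e-04, 2.317e-04]  ψ = [0, 2, 2]  (obs o_3=2)
t=4: δ = [2.444e-05, 1.222e-05, 4.345e-05]  ψ = [1, 1, 2]  (obs o_4=1)
backtrack: best end state = 2; path = [0, 0, 2, 2, 2]

path = [0, 0, 2, 2, 2]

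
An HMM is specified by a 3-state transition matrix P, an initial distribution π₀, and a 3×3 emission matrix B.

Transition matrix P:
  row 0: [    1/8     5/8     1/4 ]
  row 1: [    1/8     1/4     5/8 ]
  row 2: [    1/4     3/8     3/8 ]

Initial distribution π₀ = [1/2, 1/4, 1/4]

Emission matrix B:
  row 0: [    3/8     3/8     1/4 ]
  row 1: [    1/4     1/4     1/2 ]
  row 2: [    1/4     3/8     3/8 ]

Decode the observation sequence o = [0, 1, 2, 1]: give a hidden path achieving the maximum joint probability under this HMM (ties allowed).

path = [0, 1, 2, 2]

t=0: δ = [1.875e-01, 6.250e-02, 6.250e-02]  (obs o_0=0)
t=1: δ = [8.789e-03, 2.930e-02, 1.758e-02]  ψ = [0, 0, 0]  (obs o_1=1)
t=2: δ = [1.099e-03, 3.662e-03, 6.866e-03]  ψ = [2, 1, 1]  (obs o_2=2)
t=3: δ = [6.437e-04, 6.437e-04, 9.656e-04]  ψ = [2, 2, 2]  (obs o_3=1)
backtrack: best end state = 2; path = [0, 1, 2, 2]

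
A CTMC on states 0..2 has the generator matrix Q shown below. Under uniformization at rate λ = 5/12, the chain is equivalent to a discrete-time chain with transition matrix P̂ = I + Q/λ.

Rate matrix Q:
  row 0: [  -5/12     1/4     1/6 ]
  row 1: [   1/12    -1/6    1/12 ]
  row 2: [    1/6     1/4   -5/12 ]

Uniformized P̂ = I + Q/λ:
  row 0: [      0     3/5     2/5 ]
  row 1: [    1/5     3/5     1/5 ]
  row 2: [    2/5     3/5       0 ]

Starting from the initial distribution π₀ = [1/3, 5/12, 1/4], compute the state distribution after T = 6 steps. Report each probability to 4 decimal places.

π = [0.2002, 0.6000, 0.1998]

t=0: π = [0.3333, 0.4167, 0.2500]
t=1: π = [0.1833, 0.6000, 0.2167]
t=2: π = [0.2067, 0.6000, 0.1933]
t=3: π = [0.1973, 0.6000, 0.2027]
t=4: π = [0.2011, 0.6000, 0.1989]
t=5: π = [0.1996, 0.6000, 0.2004]
t=6: π = [0.2002, 0.6000, 0.1998]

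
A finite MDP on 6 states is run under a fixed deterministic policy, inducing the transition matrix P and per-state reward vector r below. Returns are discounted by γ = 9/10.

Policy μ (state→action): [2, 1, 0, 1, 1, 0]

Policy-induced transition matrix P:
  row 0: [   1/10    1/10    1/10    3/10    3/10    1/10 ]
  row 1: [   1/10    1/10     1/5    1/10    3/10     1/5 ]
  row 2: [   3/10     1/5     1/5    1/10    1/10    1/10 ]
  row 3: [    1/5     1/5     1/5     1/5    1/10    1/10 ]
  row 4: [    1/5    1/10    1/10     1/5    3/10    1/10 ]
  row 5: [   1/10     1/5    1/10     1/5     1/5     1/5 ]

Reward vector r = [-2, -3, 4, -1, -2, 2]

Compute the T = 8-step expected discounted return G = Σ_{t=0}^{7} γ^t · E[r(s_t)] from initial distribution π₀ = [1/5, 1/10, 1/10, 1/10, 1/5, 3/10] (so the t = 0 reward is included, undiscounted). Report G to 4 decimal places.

G = -2.8707

t=0: π = [0.2000, 0.1000, 0.1000, 0.1000, 0.2000, 0.3000], E[r] = -0.2000, γ^t·E[r] = -0.200000, running G = -0.200000
t=1: π = [0.1500, 0.1500, 0.1300, 0.2000, 0.2300, 0.1400], E[r] = -0.6100, γ^t·E[r] = -0.549000, running G = -0.749000
t=2: π = [0.1690, 0.1470, 0.1480, 0.1870, 0.2200, 0.1290], E[r] = -0.5560, γ^t·E[r] = -0.450360, running G = -1.199360
t=3: π = [0.1703, 0.1464, 0.1482, 0.1874, 0.2201, 0.1276], E[r] = -0.5594, γ^t·E[r] = -0.407803, running G = -1.607163
t=4: π = [0.1704, 0.1463, 0.1482, 0.1876, 0.2201, 0.1274], E[r] = -0.5600, γ^t·E[r] = -0.367383, running G = -1.974546
t=5: π = [0.1704, 0.1463, 0.1482, 0.1876, 0.2201, 0.1274], E[r] = -0.5600, γ^t·E[r] = -0.330667, running G = -2.305213
t=6: π = [0.1704, 0.1463, 0.1482, 0.1876, 0.2201, 0.1274], E[r] = -0.5600, γ^t·E[r] = -0.297599, running G = -2.602812
t=7: π = [0.1704, 0.1463, 0.1482, 0.1876, 0.2201, 0.1274], E[r] = -0.5600, γ^t·E[r] = -0.267839, running G = -2.870651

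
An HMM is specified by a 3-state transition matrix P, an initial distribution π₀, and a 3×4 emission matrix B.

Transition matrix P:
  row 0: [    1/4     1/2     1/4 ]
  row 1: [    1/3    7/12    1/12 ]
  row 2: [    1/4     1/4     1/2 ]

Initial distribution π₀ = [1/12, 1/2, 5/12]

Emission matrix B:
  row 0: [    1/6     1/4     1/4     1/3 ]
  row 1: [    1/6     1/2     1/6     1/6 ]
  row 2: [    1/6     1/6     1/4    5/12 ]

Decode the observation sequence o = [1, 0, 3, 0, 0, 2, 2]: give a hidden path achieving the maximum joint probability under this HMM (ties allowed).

path = [1, 1, 1, 1, 1, 1, 1]

t=0: δ = [2.083e-02, 2.500e-01, 6.944e-02]  (obs o_0=1)
t=1: δ = [1.389e-02, 2.431e-02, 5.787e-03]  ψ = [1, 1, 2]  (obs o_1=0)
t=2: δ = [2.701e-03, 2.363e-03, 1.447e-03]  ψ = [1, 1, 0]  (obs o_2=3)
t=3: δ = [1.313e-04, 2.297e-04, 1.206e-04]  ψ = [1, 1, 2]  (obs o_3=0)
t=4: δ = [1.276e-05, 2.234e-05, 1.005e-05]  ψ = [1, 1, 2]  (obs o_4=0)
t=5: δ = [1.861e-06, 2.172e-06, 1.256e-06]  ψ = [1, 1, 2]  (obs o_5=2)
t=6: δ = [1.810e-07, 2.111e-07, 1.570e-07]  ψ = [1, 1, 2]  (obs o_6=2)
backtrack: best end state = 1; path = [1, 1, 1, 1, 1, 1, 1]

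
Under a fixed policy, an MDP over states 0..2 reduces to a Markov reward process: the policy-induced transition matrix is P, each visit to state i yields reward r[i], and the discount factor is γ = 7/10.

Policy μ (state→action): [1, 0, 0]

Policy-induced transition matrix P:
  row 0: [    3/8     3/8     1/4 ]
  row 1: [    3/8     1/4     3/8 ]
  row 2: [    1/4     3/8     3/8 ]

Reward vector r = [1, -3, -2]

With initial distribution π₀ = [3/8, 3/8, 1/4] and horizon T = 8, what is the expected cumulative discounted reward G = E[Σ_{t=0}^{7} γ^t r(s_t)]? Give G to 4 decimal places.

G = -4.0785

t=0: π = [0.3750, 0.3750, 0.2500], E[r] = -1.2500, γ^t·E[r] = -1.250000, running G = -1.250000
t=1: π = [0.3438, 0.3281, 0.3281], E[r] = -1.2969, γ^t·E[r] = -0.907813, running G = -2.157813
t=2: π = [0.3340, 0.3340, 0.3320], E[r] = -1.3320, γ^t·E[r] = -0.652695, running G = -2.810508
t=3: π = [0.3335, 0.3333, 0.3333], E[r] = -1.3328, γ^t·E[r] = -0.457138, running G = -3.267646
t=4: π = [0.3333, 0.3333, 0.3333], E[r] = -1.3333, γ^t·E[r] = -0.320128, running G = -3.587774
t=5: π = [0.3333, 0.3333, 0.3333], E[r] = -1.3333, γ^t·E[r] = -0.224092, running G = -3.811866
t=6: π = [0.3333, 0.3333, 0.3333], E[r] = -1.3333, γ^t·E[r] = -0.156865, running G = -3.968731
t=7: π = [0.3333, 0.3333, 0.3333], E[r] = -1.3333, γ^t·E[r] = -0.109806, running G = -4.078537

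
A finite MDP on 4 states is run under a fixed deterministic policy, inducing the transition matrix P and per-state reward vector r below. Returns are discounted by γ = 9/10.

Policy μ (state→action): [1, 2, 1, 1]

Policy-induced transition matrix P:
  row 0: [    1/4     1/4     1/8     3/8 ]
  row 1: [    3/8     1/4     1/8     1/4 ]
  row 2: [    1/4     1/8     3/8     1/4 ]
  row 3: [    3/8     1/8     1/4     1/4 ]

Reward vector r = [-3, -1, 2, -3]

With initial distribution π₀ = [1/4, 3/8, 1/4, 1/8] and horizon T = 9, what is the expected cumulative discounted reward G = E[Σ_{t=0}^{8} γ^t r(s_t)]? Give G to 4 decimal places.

G = -8.9937

t=0: π = [0.2500, 0.3750, 0.2500, 0.1250], E[r] = -1.0000, γ^t·E[r] = -1.000000, running G = -1.000000
t=1: π = [0.3125, 0.2031, 0.2031, 0.2813], E[r] = -1.5781, γ^t·E[r] = -1.420313, running G = -2.420313
t=2: π = [0.3105, 0.1895, 0.2109, 0.2891], E[r] = -1.5664, γ^t·E[r] = -1.268789, running G = -3.689102
t=3: π = [0.3098, 0.1875, 0.2139, 0.2888], E[r] = -1.5557, γ^t·E[r] = -1.134079, running G = -4.823181
t=4: π = [0.3095, 0.1872, 0.2146, 0.2887], E[r] = -1.5528, γ^t·E[r] = -1.018809, running G = -5.841990
t=5: π = [0.3095, 0.1871, 0.2147, 0.2887], E[r] = -1.5522, γ^t·E[r] = -0.916534, running G = -6.758524
t=6: π = [0.3095, 0.1871, 0.2148, 0.2887], E[r] = -1.5520, γ^t·E[r] = -0.824800, running G = -7.583324
t=7: π = [0.3095, 0.1871, 0.2148, 0.2887], E[r] = -1.5520, γ^t·E[r] = -0.742304, running G = -8.325628
t=8: π = [0.3095, 0.1871, 0.2148, 0.2887], E[r] = -1.5520, γ^t·E[r] = -0.668070, running G = -8.993698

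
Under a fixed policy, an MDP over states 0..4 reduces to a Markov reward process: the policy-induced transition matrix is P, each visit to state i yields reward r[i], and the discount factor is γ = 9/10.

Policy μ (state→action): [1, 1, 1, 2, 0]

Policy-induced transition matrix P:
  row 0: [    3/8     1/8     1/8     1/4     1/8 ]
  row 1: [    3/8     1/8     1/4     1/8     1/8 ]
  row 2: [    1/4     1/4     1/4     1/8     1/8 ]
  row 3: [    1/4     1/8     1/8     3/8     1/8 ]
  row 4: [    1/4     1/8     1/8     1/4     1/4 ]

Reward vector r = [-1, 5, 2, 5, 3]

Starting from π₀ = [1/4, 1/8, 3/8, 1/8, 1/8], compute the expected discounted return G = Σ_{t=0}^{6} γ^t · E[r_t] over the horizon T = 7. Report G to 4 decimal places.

t=0: π = [0.2500, 0.1250, 0.3750, 0.1250, 0.1250], E[r] = 2.1250, γ^t·E[r] = 2.125000, running G = 2.125000
t=1: π = [0.2969, 0.1719, 0.1875, 0.2031, 0.1406], E[r] = 2.3750, γ^t·E[r] = 2.137500, running G = 4.262500
t=2: π = [0.3086, 0.1484, 0.1699, 0.2305, 0.1426], E[r] = 2.3535, γ^t·E[r] = 1.906348, running G = 6.168848
t=3: π = [0.3071, 0.1462, 0.1648, 0.2390, 0.1428], E[r] = 2.3772, γ^t·E[r] = 1.732977, running G = 7.901824
t=4: π = [0.3067, 0.1456, 0.1639, 0.2410, 0.1429], E[r] = 2.3826, γ^t·E[r] = 1.563243, running G = 9.465068
t=5: π = [0.3065, 0.1455, 0.1637, 0.2414, 0.1429], E[r] = 2.3840, γ^t·E[r] = 1.407746, running G = 10.872813
t=6: π = [0.3065, 0.1455, 0.1636, 0.2415, 0.1429], E[r] = 2.3843, γ^t·E[r] = 1.267132, running G = 12.139946

G = 12.1399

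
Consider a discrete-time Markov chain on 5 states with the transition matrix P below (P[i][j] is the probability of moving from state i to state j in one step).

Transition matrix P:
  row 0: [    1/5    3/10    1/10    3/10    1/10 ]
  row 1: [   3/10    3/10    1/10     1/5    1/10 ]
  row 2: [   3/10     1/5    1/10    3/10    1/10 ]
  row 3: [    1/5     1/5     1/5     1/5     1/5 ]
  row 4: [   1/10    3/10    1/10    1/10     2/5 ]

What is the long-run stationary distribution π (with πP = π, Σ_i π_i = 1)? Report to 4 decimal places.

Balance equations π_j = Σ_i π_i·P[i][j]:
  π_0 = 1/5·π_0 + 3/10·π_1 + 3/10·π_2 + 1/5·π_3 + 1/10·π_4
  π_1 = 3/10·π_0 + 3/10·π_1 + 1/5·π_2 + 1/5·π_3 + 3/10·π_4
  π_2 = 1/10·π_0 + 1/10·π_1 + 1/10·π_2 + 1/5·π_3 + 1/10·π_4
  π_3 = 3/10·π_0 + 1/5·π_1 + 3/10·π_2 + 1/5·π_3 + 1/10·π_4
  normalize: π_0 + π_1 + π_2 + π_3 + π_4 = 1
Solving the linear system gives exactly π = [1732/7823, 2082/7823, 952/7823, 1697/7823, 1360/7823].

π = [0.2214, 0.2661, 0.1217, 0.2169, 0.1738]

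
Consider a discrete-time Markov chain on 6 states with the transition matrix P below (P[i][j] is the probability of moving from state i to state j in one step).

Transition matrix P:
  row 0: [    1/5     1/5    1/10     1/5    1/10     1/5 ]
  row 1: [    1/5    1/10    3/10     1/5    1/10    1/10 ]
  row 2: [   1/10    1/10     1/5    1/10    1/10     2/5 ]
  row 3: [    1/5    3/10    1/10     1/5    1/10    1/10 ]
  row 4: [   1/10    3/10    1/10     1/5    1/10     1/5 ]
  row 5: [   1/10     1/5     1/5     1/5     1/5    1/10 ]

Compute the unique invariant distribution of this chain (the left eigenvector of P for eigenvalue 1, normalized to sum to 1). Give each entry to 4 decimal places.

Balance equations π_j = Σ_i π_i·P[i][j]:
  π_0 = 1/5·π_0 + 1/5·π_1 + 1/10·π_2 + 1/5·π_3 + 1/10·π_4 + 1/10·π_5
  π_1 = 1/5·π_0 + 1/10·π_1 + 1/10·π_2 + 3/10·π_3 + 3/10·π_4 + 1/5·π_5
  π_2 = 1/10·π_0 + 3/10·π_1 + 1/5·π_2 + 1/10·π_3 + 1/10·π_4 + 1/5·π_5
  π_3 = 1/5·π_0 + 1/5·π_1 + 1/10·π_2 + 1/5·π_3 + 1/5·π_4 + 1/5·π_5
  π_4 = 1/10·π_0 + 1/10·π_1 + 1/10·π_2 + 1/10·π_3 + 1/10·π_4 + 1/5·π_5
  normalize: π_0 + π_1 + π_2 + π_3 + π_4 + π_5 = 1
Solving the linear system gives exactly π = [1388/9079, 10531/54474, 677/3891, 1421/7782, 3212/27237, 4883/27237].

π = [0.1529, 0.1933, 0.1740, 0.1826, 0.1179, 0.1793]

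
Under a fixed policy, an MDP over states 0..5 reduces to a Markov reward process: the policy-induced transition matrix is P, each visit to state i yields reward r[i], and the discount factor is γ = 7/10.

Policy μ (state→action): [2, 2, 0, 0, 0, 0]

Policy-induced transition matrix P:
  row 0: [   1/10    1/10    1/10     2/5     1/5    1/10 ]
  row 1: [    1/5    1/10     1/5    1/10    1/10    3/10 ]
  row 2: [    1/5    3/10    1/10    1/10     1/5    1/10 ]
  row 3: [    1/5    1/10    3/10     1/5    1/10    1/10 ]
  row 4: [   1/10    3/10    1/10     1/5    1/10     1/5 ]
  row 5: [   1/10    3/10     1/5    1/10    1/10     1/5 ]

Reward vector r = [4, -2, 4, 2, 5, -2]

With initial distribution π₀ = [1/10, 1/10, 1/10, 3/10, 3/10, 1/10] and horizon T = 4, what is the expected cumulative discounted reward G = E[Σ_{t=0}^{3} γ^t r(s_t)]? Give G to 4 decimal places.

t=0: π = [0.1000, 0.1000, 0.1000, 0.3000, 0.3000, 0.1000], E[r] = 2.5000, γ^t·E[r] = 2.500000, running G = 2.500000
t=1: π = [0.1500, 0.2000, 0.1800, 0.1900, 0.1200, 0.1600], E[r] = 1.5800, γ^t·E[r] = 1.106000, running G = 3.606000
t=2: π = [0.1570, 0.1920, 0.1740, 0.1760, 0.1330, 0.1680], E[r] = 1.6210, γ^t·E[r] = 0.794290, running G = 4.400290
t=3: π = [0.1542, 0.1950, 0.1712, 0.1780, 0.1331, 0.1685], E[r] = 1.5961, γ^t·E[r] = 0.547462, running G = 4.947752

G = 4.9478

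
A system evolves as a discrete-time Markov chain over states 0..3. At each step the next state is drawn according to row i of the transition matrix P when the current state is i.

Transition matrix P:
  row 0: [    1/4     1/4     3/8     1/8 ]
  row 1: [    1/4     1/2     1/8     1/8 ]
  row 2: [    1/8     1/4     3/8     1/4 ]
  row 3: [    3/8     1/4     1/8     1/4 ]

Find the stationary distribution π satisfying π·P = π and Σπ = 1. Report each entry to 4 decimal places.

π = [0.2414, 0.3333, 0.2471, 0.1782]

Balance equations π_j = Σ_i π_i·P[i][j]:
  π_0 = 1/4·π_0 + 1/4·π_1 + 1/8·π_2 + 3/8·π_3
  π_1 = 1/4·π_0 + 1/2·π_1 + 1/4·π_2 + 1/4·π_3
  π_2 = 3/8·π_0 + 1/8·π_1 + 3/8·π_2 + 1/8·π_3
  normalize: π_0 + π_1 + π_2 + π_3 = 1
Solving the linear system gives exactly π = [7/29, 1/3, 43/174, 31/174].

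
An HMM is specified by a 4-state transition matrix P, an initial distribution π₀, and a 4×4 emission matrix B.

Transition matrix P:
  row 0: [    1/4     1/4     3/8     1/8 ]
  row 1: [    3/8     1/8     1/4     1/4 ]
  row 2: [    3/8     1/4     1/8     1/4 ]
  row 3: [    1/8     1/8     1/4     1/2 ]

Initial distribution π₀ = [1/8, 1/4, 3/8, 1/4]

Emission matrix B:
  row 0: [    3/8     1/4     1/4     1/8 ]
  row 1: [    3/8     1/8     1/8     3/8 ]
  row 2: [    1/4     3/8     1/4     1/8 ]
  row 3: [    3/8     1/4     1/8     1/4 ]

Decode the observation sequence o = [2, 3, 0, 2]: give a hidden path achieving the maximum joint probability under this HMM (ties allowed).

path = [2, 1, 0, 2]

t=0: δ = [3.125e-02, 3.125e-02, 9.375e-02, 3.125e-02]  (obs o_0=2)
t=1: δ = [4.395e-03, 8.789e-03, 1.465e-03, 5.859e-03]  ψ = [2, 2, 0, 2]  (obs o_1=3)
t=2: δ = [1.236e-03, 4.120e-04, 5.493e-04, 1.099e-03]  ψ = [1, 0, 1, 3]  (obs o_2=0)
t=3: δ = [7.725e-05, 3.862e-05, 1.159e-04, 6.866e-05]  ψ = [0, 0, 0, 3]  (obs o_3=2)
backtrack: best end state = 2; path = [2, 1, 0, 2]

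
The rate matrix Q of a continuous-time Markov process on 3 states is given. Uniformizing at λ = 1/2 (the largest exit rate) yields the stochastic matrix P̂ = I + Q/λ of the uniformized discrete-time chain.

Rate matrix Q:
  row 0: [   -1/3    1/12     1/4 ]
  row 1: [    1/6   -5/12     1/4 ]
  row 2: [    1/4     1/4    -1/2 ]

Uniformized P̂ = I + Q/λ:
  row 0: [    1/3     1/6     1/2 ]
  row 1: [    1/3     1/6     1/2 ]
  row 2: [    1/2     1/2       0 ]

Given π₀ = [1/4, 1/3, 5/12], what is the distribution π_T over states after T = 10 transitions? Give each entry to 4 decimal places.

t=0: π = [0.2500, 0.3333, 0.4167]
t=1: π = [0.4028, 0.3056, 0.2917]
t=2: π = [0.3819, 0.2639, 0.3542]
t=3: π = [0.3924, 0.2847, 0.3229]
t=4: π = [0.3872, 0.2743, 0.3385]
t=5: π = [0.3898, 0.2795, 0.3307]
t=6: π = [0.3885, 0.2769, 0.3346]
t=7: π = [0.3891, 0.2782, 0.3327]
t=8: π = [0.3888, 0.2776, 0.3337]
t=9: π = [0.3889, 0.2779, 0.3332]
t=10: π = [0.3889, 0.2777, 0.3334]

π = [0.3889, 0.2777, 0.3334]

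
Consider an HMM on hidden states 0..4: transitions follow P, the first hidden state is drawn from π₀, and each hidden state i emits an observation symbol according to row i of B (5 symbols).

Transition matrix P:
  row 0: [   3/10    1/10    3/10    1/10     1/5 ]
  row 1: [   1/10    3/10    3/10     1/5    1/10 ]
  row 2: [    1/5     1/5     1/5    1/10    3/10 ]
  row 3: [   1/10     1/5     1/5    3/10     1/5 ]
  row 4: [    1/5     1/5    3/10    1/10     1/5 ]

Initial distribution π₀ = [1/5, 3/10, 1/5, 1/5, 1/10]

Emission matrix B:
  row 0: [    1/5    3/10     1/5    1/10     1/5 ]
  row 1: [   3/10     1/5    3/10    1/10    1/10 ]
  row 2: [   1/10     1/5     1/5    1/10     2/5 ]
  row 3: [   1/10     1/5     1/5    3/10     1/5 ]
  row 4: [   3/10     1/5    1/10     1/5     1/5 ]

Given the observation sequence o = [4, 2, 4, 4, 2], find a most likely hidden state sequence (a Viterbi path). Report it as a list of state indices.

path = [2, 1, 2, 2, 1]

t=0: δ = [4.000e-02, 3.000e-02, 8.000e-02, 4.000e-02, 2.000e-02]  (obs o_0=4)
t=1: δ = [3.200e-03, 4.800e-03, 3.200e-03, 2.400e-03, 2.400e-03]  ψ = [2, 2, 2, 3, 2]  (obs o_1=2)
t=2: δ = [1.920e-04, 1.440e-04, 5.760e-04, 1.920e-04, 1.920e-04]  ψ = [0, 1, 1, 1, 2]  (obs o_2=4)
t=3: δ = [2.304e-05, 1.152e-05, 4.608e-05, 1.152e-05, 3.456e-05]  ψ = [2, 2, 2, 2, 2]  (obs o_3=4)
t=4: δ = [1.843e-06, 2.765e-06, 2.074e-06, 9.216e-07, 1.382e-06]  ψ = [2, 2, 4, 2, 2]  (obs o_4=2)
backtrack: best end state = 1; path = [2, 1, 2, 2, 1]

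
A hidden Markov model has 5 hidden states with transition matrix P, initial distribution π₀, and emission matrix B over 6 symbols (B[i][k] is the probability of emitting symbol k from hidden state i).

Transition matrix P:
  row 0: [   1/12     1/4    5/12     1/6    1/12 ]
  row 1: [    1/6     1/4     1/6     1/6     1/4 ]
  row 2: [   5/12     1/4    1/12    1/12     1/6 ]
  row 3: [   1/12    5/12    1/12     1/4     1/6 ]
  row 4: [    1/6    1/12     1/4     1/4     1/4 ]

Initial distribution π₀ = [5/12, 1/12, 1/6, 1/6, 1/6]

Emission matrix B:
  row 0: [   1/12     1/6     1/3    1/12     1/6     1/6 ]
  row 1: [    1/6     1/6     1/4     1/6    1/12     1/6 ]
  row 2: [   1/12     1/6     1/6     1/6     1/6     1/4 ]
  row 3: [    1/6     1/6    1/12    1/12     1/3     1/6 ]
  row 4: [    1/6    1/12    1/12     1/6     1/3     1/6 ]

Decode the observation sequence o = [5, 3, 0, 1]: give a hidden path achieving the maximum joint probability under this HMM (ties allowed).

t=0: δ = [6.944e-02, 1.389e-02, 4.167e-02, 2.778e-02, 2.778e-02]  (obs o_0=5)
t=1: δ = [1.447e-03, 2.894e-03, 4.823e-03, 9.645e-04, 1.157e-03]  ψ = [2, 0, 0, 0, 2]  (obs o_1=3)
t=2: δ = [1.674e-04, 2.009e-04, 5.023e-05, 8.038e-05, 1.340e-04]  ψ = [2, 2, 0, 1, 2]  (obs o_2=0)
t=3: δ = [5.582e-06, 8.372e-06, 1.163e-05, 5.582e-06, 4.186e-06]  ψ = [1, 1, 0, 1, 1]  (obs o_3=1)
backtrack: best end state = 2; path = [0, 2, 0, 2]

path = [0, 2, 0, 2]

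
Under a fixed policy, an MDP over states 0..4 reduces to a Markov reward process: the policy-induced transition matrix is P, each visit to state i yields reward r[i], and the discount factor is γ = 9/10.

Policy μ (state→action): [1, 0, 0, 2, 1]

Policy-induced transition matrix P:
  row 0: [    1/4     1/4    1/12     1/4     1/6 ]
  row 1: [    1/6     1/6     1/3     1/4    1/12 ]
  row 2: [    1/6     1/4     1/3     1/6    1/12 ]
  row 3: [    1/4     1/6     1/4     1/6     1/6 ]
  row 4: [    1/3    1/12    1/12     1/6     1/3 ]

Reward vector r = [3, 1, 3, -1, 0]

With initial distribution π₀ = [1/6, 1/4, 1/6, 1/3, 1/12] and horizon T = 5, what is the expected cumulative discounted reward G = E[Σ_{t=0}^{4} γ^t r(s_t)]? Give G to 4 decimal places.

t=0: π = [0.1667, 0.2500, 0.1667, 0.3333, 0.0833], E[r] = 0.9167, γ^t·E[r] = 0.916667, running G = 0.916667
t=1: π = [0.2222, 0.1875, 0.2431, 0.2014, 0.1458], E[r] = 1.3819, γ^t·E[r] = 1.243750, running G = 2.160417
t=2: π = [0.2263, 0.1933, 0.2245, 0.2008, 0.1551], E[r] = 1.3449, γ^t·E[r] = 1.089375, running G = 3.249792
t=3: π = [0.2281, 0.1913, 0.2213, 0.2016, 0.1577], E[r] = 1.3378, γ^t·E[r] = 0.975234, running G = 4.225026
t=4: π = [0.2288, 0.1910, 0.2201, 0.2016, 0.1586], E[r] = 1.3359, γ^t·E[r] = 0.876469, running G = 5.101495

G = 5.1015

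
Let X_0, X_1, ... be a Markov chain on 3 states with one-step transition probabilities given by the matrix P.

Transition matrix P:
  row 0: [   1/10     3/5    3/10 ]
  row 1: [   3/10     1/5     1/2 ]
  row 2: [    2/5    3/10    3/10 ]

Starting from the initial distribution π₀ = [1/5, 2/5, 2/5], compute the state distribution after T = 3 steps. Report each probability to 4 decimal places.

π = [0.2808, 0.3476, 0.3716]

t=0: π = [0.2000, 0.4000, 0.4000]
t=1: π = [0.3000, 0.3200, 0.3800]
t=2: π = [0.2780, 0.3580, 0.3640]
t=3: π = [0.2808, 0.3476, 0.3716]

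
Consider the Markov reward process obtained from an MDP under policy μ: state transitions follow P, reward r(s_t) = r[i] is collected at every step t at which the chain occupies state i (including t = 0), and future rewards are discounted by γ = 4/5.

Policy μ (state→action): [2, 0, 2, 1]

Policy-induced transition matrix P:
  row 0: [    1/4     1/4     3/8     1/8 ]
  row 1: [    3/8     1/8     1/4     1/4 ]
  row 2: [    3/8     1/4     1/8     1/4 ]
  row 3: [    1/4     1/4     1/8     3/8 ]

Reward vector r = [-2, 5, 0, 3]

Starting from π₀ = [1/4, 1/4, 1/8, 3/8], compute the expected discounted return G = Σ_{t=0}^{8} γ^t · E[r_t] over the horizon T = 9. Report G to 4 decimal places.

G = 6.0211

t=0: π = [0.2500, 0.2500, 0.1250, 0.3750], E[r] = 1.8750, γ^t·E[r] = 1.875000, running G = 1.875000
t=1: π = [0.2969, 0.2188, 0.2188, 0.2656], E[r] = 1.2969, γ^t·E[r] = 1.037500, running G = 2.912500
t=2: π = [0.3047, 0.2227, 0.2266, 0.2461], E[r] = 1.2422, γ^t·E[r] = 0.795000, running G = 3.707500
t=3: π = [0.3062, 0.2222, 0.2290, 0.2427], E[r] = 1.2266, γ^t·E[r] = 0.628000, running G = 4.335500
t=4: π = [0.3064, 0.2222, 0.2293, 0.2421], E[r] = 1.2245, γ^t·E[r] = 0.501575, running G = 4.837075
t=5: π = [0.3064, 0.2222, 0.2294, 0.2420], E[r] = 1.2241, γ^t·E[r] = 0.401113, running G = 5.238188
t=6: π = [0.3064, 0.2222, 0.2294, 0.2419], E[r] = 1.2240, γ^t·E[r] = 0.320872, running G = 5.559060
t=7: π = [0.3065, 0.2222, 0.2294, 0.2419], E[r] = 1.2240, γ^t·E[r] = 0.256695, running G = 5.815755
t=8: π = [0.3065, 0.2222, 0.2294, 0.2419], E[r] = 1.2240, γ^t·E[r] = 0.205356, running G = 6.021110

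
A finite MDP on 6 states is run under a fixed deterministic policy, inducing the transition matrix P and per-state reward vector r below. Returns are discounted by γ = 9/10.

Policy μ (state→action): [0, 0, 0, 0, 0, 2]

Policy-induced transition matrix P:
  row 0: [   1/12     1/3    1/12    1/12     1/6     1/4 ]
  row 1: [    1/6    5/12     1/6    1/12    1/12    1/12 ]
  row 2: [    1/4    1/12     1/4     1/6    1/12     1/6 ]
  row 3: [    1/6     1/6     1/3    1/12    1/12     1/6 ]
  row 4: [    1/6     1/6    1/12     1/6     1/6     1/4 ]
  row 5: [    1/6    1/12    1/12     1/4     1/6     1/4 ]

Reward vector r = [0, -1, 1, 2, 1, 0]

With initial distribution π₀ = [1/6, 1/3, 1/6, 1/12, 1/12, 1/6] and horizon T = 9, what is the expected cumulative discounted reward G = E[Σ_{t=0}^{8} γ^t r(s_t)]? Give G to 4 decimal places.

t=0: π = [0.1667, 0.3333, 0.1667, 0.0833, 0.0833, 0.1667], E[r] = 0.0833, γ^t·E[r] = 0.083333, running G = 0.083333
t=1: π = [0.1667, 0.2500, 0.1597, 0.1319, 0.1181, 0.1736], E[r] = 0.2917, γ^t·E[r] = 0.262500, running G = 0.345833
t=2: π = [0.1661, 0.2292, 0.1638, 0.1354, 0.1215, 0.1840], E[r] = 0.3270, γ^t·E[r] = 0.264844, running G = 0.610677
t=3: π = [0.1665, 0.2227, 0.1636, 0.1378, 0.1226, 0.1869], E[r] = 0.3391, γ^t·E[r] = 0.247219, running G = 0.857896
t=4: π = [0.1664, 0.2209, 0.1636, 0.1383, 0.1230, 0.1878], E[r] = 0.3424, γ^t·E[r] = 0.224638, running G = 1.082534
t=5: π = [0.1664, 0.2203, 0.1636, 0.1385, 0.1231, 0.1880], E[r] = 0.3434, γ^t·E[r] = 0.202758, running G = 1.285291
t=6: π = [0.1664, 0.2202, 0.1636, 0.1386, 0.1231, 0.1881], E[r] = 0.3437, γ^t·E[r] = 0.182631, running G = 1.467922
t=7: π = [0.1664, 0.2201, 0.1636, 0.1386, 0.1231, 0.1881], E[r] = 0.3437, γ^t·E[r] = 0.164407, running G = 1.632330
t=8: π = [0.1664, 0.2201, 0.1636, 0.1386, 0.1231, 0.1881], E[r] = 0.3438, γ^t·E[r] = 0.147977, running G = 1.780306

G = 1.7803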